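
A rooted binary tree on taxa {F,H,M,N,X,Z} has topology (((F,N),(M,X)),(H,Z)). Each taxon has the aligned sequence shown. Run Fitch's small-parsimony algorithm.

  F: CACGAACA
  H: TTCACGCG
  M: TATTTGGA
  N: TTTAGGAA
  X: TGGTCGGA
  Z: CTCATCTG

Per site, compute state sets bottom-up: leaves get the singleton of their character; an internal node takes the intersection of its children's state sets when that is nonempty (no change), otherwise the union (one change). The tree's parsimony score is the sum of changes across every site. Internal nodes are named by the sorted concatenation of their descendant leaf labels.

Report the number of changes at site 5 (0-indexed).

FN@0: {C} ∪ {T} = {C,T} (union, +1)
MX@0: {T} ∩ {T} = {T} (intersection, +0)
FMNX@0: {C,T} ∩ {T} = {T} (intersection, +0)
HZ@0: {T} ∪ {C} = {C,T} (union, +1)
FHMNXZ@0: {T} ∩ {C,T} = {T} (intersection, +0)
FN@1: {A} ∪ {T} = {A,T} (union, +1)
MX@1: {A} ∪ {G} = {A,G} (union, +1)
FMNX@1: {A,T} ∩ {A,G} = {A} (intersection, +0)
HZ@1: {T} ∩ {T} = {T} (intersection, +0)
FHMNXZ@1: {A} ∪ {T} = {A,T} (union, +1)
FN@2: {C} ∪ {T} = {C,T} (union, +1)
MX@2: {T} ∪ {G} = {G,T} (union, +1)
FMNX@2: {C,T} ∩ {G,T} = {T} (intersection, +0)
HZ@2: {C} ∩ {C} = {C} (intersection, +0)
FHMNXZ@2: {T} ∪ {C} = {C,T} (union, +1)
FN@3: {G} ∪ {A} = {A,G} (union, +1)
MX@3: {T} ∩ {T} = {T} (intersection, +0)
FMNX@3: {A,G} ∪ {T} = {A,G,T} (union, +1)
HZ@3: {A} ∩ {A} = {A} (intersection, +0)
FHMNXZ@3: {A,G,T} ∩ {A} = {A} (intersection, +0)
FN@4: {A} ∪ {G} = {A,G} (union, +1)
MX@4: {T} ∪ {C} = {C,T} (union, +1)
FMNX@4: {A,G} ∪ {C,T} = {A,C,G,T} (union, +1)
HZ@4: {C} ∪ {T} = {C,T} (union, +1)
FHMNXZ@4: {A,C,G,T} ∩ {C,T} = {C,T} (intersection, +0)
FN@5: {A} ∪ {G} = {A,G} (union, +1)
MX@5: {G} ∩ {G} = {G} (intersection, +0)
FMNX@5: {A,G} ∩ {G} = {G} (intersection, +0)
HZ@5: {G} ∪ {C} = {C,G} (union, +1)
FHMNXZ@5: {G} ∩ {C,G} = {G} (intersection, +0)
FN@6: {C} ∪ {A} = {A,C} (union, +1)
MX@6: {G} ∩ {G} = {G} (intersection, +0)
FMNX@6: {A,C} ∪ {G} = {A,C,G} (union, +1)
HZ@6: {C} ∪ {T} = {C,T} (union, +1)
FHMNXZ@6: {A,C,G} ∩ {C,T} = {C} (intersection, +0)
FN@7: {A} ∩ {A} = {A} (intersection, +0)
MX@7: {A} ∩ {A} = {A} (intersection, +0)
FMNX@7: {A} ∩ {A} = {A} (intersection, +0)
HZ@7: {G} ∩ {G} = {G} (intersection, +0)
FHMNXZ@7: {A} ∪ {G} = {A,G} (union, +1)
per-site changes: [2, 3, 3, 2, 4, 2, 3, 1]; total = 20

2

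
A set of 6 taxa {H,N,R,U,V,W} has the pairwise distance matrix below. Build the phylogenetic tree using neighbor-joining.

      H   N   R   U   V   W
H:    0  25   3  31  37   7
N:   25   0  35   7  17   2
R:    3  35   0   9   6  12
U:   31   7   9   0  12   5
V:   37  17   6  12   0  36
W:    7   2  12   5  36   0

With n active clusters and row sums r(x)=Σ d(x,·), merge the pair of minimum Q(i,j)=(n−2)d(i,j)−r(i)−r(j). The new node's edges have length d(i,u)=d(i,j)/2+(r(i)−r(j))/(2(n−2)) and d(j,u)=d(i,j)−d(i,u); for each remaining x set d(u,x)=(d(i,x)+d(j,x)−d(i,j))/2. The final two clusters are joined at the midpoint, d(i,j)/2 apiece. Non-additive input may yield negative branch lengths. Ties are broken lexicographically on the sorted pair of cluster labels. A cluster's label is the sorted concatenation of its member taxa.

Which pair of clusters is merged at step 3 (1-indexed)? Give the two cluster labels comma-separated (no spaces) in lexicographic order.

iteration 1: select H,R (d=3, Q=-156); attach at lengths (25/4, -13/4); label the merged cluster HR
  updated: d(HR,N)=57/2, d(HR,U)=37/2, d(HR,V)=20, d(HR,W)=8
iteration 2: select HR,W (d=8, Q=-102); attach at lengths (8, 0); label the merged cluster HRW
  updated: d(HRW,N)=45/4, d(HRW,U)=31/4, d(HRW,V)=24
iteration 3: select HRW,N (d=45/4, Q=-223/4); attach at lengths (121/16, 59/16); label the merged cluster HNRW
  updated: d(HNRW,U)=7/4, d(HNRW,V)=119/8
iteration 4: select HNRW,U (d=7/4, Q=-229/8); attach at lengths (37/16, -9/16); label the merged cluster HNRUW
  updated: d(HNRUW,V)=201/16
iteration 5: select HNRUW,V (d=201/16); attach at lengths (201/32, 201/32); label the merged cluster HNRUVW
final tree: (((((H:25/4,R:-13/4):8,W:0):121/16,N:59/16):37/16,U:-9/16):201/32,V:201/32)
total length: 585/16

HRW,N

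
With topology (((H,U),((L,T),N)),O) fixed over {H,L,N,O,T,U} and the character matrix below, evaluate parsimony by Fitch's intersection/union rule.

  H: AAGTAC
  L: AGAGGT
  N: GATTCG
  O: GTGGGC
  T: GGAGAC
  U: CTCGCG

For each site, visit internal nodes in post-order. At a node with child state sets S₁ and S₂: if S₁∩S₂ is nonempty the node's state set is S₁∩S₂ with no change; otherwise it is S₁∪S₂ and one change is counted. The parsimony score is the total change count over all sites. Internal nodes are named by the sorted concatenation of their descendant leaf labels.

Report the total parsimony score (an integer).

18

HU@0: {A} ∪ {C} = {A,C} (union, +1)
LT@0: {A} ∪ {G} = {A,G} (union, +1)
LNT@0: {A,G} ∩ {G} = {G} (intersection, +0)
HLNTU@0: {A,C} ∪ {G} = {A,C,G} (union, +1)
HLNOTU@0: {A,C,G} ∩ {G} = {G} (intersection, +0)
HU@1: {A} ∪ {T} = {A,T} (union, +1)
LT@1: {G} ∩ {G} = {G} (intersection, +0)
LNT@1: {G} ∪ {A} = {A,G} (union, +1)
HLNTU@1: {A,T} ∩ {A,G} = {A} (intersection, +0)
HLNOTU@1: {A} ∪ {T} = {A,T} (union, +1)
HU@2: {G} ∪ {C} = {C,G} (union, +1)
LT@2: {A} ∩ {A} = {A} (intersection, +0)
LNT@2: {A} ∪ {T} = {A,T} (union, +1)
HLNTU@2: {C,G} ∪ {A,T} = {A,C,G,T} (union, +1)
HLNOTU@2: {A,C,G,T} ∩ {G} = {G} (intersection, +0)
HU@3: {T} ∪ {G} = {G,T} (union, +1)
LT@3: {G} ∩ {G} = {G} (intersection, +0)
LNT@3: {G} ∪ {T} = {G,T} (union, +1)
HLNTU@3: {G,T} ∩ {G,T} = {G,T} (intersection, +0)
HLNOTU@3: {G,T} ∩ {G} = {G} (intersection, +0)
HU@4: {A} ∪ {C} = {A,C} (union, +1)
LT@4: {G} ∪ {A} = {A,G} (union, +1)
LNT@4: {A,G} ∪ {C} = {A,C,G} (union, +1)
HLNTU@4: {A,C} ∩ {A,C,G} = {A,C} (intersection, +0)
HLNOTU@4: {A,C} ∪ {G} = {A,C,G} (union, +1)
HU@5: {C} ∪ {G} = {C,G} (union, +1)
LT@5: {T} ∪ {C} = {C,T} (union, +1)
LNT@5: {C,T} ∪ {G} = {C,G,T} (union, +1)
HLNTU@5: {C,G} ∩ {C,G,T} = {C,G} (intersection, +0)
HLNOTU@5: {C,G} ∩ {C} = {C} (intersection, +0)
per-site changes: [3, 3, 3, 2, 4, 3]; total = 18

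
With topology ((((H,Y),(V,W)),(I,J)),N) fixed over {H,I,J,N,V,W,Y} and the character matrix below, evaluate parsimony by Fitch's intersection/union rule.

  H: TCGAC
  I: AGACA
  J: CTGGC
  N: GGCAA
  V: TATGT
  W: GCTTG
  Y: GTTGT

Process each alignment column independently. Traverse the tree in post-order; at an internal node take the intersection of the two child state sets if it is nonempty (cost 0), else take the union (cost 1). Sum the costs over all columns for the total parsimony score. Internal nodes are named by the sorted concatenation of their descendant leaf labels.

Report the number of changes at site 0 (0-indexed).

site 0, node HY: H={T} ∪ Y={G} → {G,T} (+1)
site 0, node VW: V={T} ∪ W={G} → {G,T} (+1)
site 0, node HVWY: HY={G,T} ∩ VW={G,T} → {G,T} (+0)
site 0, node IJ: I={A} ∪ J={C} → {A,C} (+1)
site 0, node HIJVWY: HVWY={G,T} ∪ IJ={A,C} → {A,C,G,T} (+1)
site 0, node HIJNVWY: HIJVWY={A,C,G,T} ∩ N={G} → {G} (+0)
site 1, node HY: H={C} ∪ Y={T} → {C,T} (+1)
site 1, node VW: V={A} ∪ W={C} → {A,C} (+1)
site 1, node HVWY: HY={C,T} ∩ VW={A,C} → {C} (+0)
site 1, node IJ: I={G} ∪ J={T} → {G,T} (+1)
site 1, node HIJVWY: HVWY={C} ∪ IJ={G,T} → {C,G,T} (+1)
site 1, node HIJNVWY: HIJVWY={C,G,T} ∩ N={G} → {G} (+0)
site 2, node HY: H={G} ∪ Y={T} → {G,T} (+1)
site 2, node VW: V={T} ∩ W={T} → {T} (+0)
site 2, node HVWY: HY={G,T} ∩ VW={T} → {T} (+0)
site 2, node IJ: I={A} ∪ J={G} → {A,G} (+1)
site 2, node HIJVWY: HVWY={T} ∪ IJ={A,G} → {A,G,T} (+1)
site 2, node HIJNVWY: HIJVWY={A,G,T} ∪ N={C} → {A,C,G,T} (+1)
site 3, node HY: H={A} ∪ Y={G} → {A,G} (+1)
site 3, node VW: V={G} ∪ W={T} → {G,T} (+1)
site 3, node HVWY: HY={A,G} ∩ VW={G,T} → {G} (+0)
site 3, node IJ: I={C} ∪ J={G} → {C,G} (+1)
site 3, node HIJVWY: HVWY={G} ∩ IJ={C,G} → {G} (+0)
site 3, node HIJNVWY: HIJVWY={G} ∪ N={A} → {A,G} (+1)
site 4, node HY: H={C} ∪ Y={T} → {C,T} (+1)
site 4, node VW: V={T} ∪ W={G} → {G,T} (+1)
site 4, node HVWY: HY={C,T} ∩ VW={G,T} → {T} (+0)
site 4, node IJ: I={A} ∪ J={C} → {A,C} (+1)
site 4, node HIJVWY: HVWY={T} ∪ IJ={A,C} → {A,C,T} (+1)
site 4, node HIJNVWY: HIJVWY={A,C,T} ∩ N={A} → {A} (+0)
per-site changes: [4, 4, 4, 4, 4]; total = 20

4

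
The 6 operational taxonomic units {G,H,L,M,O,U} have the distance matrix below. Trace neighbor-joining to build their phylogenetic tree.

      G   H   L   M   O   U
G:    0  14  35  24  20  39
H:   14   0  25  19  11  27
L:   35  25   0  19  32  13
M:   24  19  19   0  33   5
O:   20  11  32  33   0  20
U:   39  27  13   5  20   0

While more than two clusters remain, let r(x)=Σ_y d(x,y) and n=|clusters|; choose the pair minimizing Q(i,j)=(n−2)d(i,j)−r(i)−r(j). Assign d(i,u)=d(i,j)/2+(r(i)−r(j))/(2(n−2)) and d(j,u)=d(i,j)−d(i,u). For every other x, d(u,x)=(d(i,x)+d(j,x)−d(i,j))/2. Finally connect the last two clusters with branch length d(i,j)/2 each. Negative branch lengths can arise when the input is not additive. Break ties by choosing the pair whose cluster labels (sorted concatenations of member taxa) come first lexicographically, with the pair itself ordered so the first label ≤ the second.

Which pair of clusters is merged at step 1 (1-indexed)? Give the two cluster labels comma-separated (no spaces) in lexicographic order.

iteration 1: select M,U (d=5, Q=-184); attach at lengths (2, 3); label the merged cluster MU
  updated: d(G,MU)=29, d(H,MU)=41/2, d(L,MU)=27/2, d(MU,O)=24
iteration 2: select L,MU (d=27/2, Q=-152); attach at lengths (59/6, 11/3); label the merged cluster LMU
  updated: d(G,LMU)=101/4, d(H,LMU)=16, d(LMU,O)=85/4
iteration 3: select G,H (d=14, Q=-289/4); attach at lengths (185/16, 39/16); label the merged cluster GH
  updated: d(GH,LMU)=109/8, d(GH,O)=17/2
iteration 4: select GH,LMU (d=109/8, Q=-347/8); attach at lengths (7/16, 211/16); label the merged cluster GHLMU
  updated: d(GHLMU,O)=129/16
iteration 5: select GHLMU,O (d=129/16); attach at lengths (129/32, 129/32); label the merged cluster GHLMOU
final tree: (((G:185/16,H:39/16):7/16,(L:59/6,(M:2,U:3):11/3):211/16):129/32,O:129/32)
total length: 867/16

M,U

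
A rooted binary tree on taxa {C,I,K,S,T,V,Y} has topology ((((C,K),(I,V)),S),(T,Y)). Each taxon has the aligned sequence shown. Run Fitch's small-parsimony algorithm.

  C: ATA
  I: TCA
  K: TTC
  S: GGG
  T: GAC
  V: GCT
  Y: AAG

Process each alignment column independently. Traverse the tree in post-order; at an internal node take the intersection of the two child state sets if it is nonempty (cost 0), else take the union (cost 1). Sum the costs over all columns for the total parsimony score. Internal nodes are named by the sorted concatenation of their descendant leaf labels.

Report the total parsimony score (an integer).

11

site 0, node CK: C={A} ∪ K={T} → {A,T} (+1)
site 0, node IV: I={T} ∪ V={G} → {G,T} (+1)
site 0, node CIKV: CK={A,T} ∩ IV={G,T} → {T} (+0)
site 0, node CIKSV: CIKV={T} ∪ S={G} → {G,T} (+1)
site 0, node TY: T={G} ∪ Y={A} → {A,G} (+1)
site 0, node CIKSTVY: CIKSV={G,T} ∩ TY={A,G} → {G} (+0)
site 1, node CK: C={T} ∩ K={T} → {T} (+0)
site 1, node IV: I={C} ∩ V={C} → {C} (+0)
site 1, node CIKV: CK={T} ∪ IV={C} → {C,T} (+1)
site 1, node CIKSV: CIKV={C,T} ∪ S={G} → {C,G,T} (+1)
site 1, node TY: T={A} ∩ Y={A} → {A} (+0)
site 1, node CIKSTVY: CIKSV={C,G,T} ∪ TY={A} → {A,C,G,T} (+1)
site 2, node CK: C={A} ∪ K={C} → {A,C} (+1)
site 2, node IV: I={A} ∪ V={T} → {A,T} (+1)
site 2, node CIKV: CK={A,C} ∩ IV={A,T} → {A} (+0)
site 2, node CIKSV: CIKV={A} ∪ S={G} → {A,G} (+1)
site 2, node TY: T={C} ∪ Y={G} → {C,G} (+1)
site 2, node CIKSTVY: CIKSV={A,G} ∩ TY={C,G} → {G} (+0)
per-site changes: [4, 3, 4]; total = 11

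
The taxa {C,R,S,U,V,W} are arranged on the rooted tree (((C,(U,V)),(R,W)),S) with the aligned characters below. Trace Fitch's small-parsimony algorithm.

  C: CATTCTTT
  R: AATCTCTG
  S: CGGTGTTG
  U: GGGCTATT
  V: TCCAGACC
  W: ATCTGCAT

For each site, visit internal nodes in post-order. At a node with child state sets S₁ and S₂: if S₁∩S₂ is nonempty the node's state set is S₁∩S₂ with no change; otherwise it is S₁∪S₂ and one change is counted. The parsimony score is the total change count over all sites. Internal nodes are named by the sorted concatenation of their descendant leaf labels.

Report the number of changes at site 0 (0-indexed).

3

[col 0] UV: children U:{G}, V:{T} ∪→ {G,T}; cost 1
[col 0] CUV: children C:{C}, UV:{G,T} ∪→ {C,G,T}; cost 1
[col 0] RW: children R:{A}, W:{A} ∩→ {A}; cost 0
[col 0] CRUVW: children CUV:{C,G,T}, RW:{A} ∪→ {A,C,G,T}; cost 1
[col 0] CRSUVW: children CRUVW:{A,C,G,T}, S:{C} ∩→ {C}; cost 0
[col 1] UV: children U:{G}, V:{C} ∪→ {C,G}; cost 1
[col 1] CUV: children C:{A}, UV:{C,G} ∪→ {A,C,G}; cost 1
[col 1] RW: children R:{A}, W:{T} ∪→ {A,T}; cost 1
[col 1] CRUVW: children CUV:{A,C,G}, RW:{A,T} ∩→ {A}; cost 0
[col 1] CRSUVW: children CRUVW:{A}, S:{G} ∪→ {A,G}; cost 1
[col 2] UV: children U:{G}, V:{C} ∪→ {C,G}; cost 1
[col 2] CUV: children C:{T}, UV:{C,G} ∪→ {C,G,T}; cost 1
[col 2] RW: children R:{T}, W:{C} ∪→ {C,T}; cost 1
[col 2] CRUVW: children CUV:{C,G,T}, RW:{C,T} ∩→ {C,T}; cost 0
[col 2] CRSUVW: children CRUVW:{C,T}, S:{G} ∪→ {C,G,T}; cost 1
[col 3] UV: children U:{C}, V:{A} ∪→ {A,C}; cost 1
[col 3] CUV: children C:{T}, UV:{A,C} ∪→ {A,C,T}; cost 1
[col 3] RW: children R:{C}, W:{T} ∪→ {C,T}; cost 1
[col 3] CRUVW: children CUV:{A,C,T}, RW:{C,T} ∩→ {C,T}; cost 0
[col 3] CRSUVW: children CRUVW:{C,T}, S:{T} ∩→ {T}; cost 0
[col 4] UV: children U:{T}, V:{G} ∪→ {G,T}; cost 1
[col 4] CUV: children C:{C}, UV:{G,T} ∪→ {C,G,T}; cost 1
[col 4] RW: children R:{T}, W:{G} ∪→ {G,T}; cost 1
[col 4] CRUVW: children CUV:{C,G,T}, RW:{G,T} ∩→ {G,T}; cost 0
[col 4] CRSUVW: children CRUVW:{G,T}, S:{G} ∩→ {G}; cost 0
[col 5] UV: children U:{A}, V:{A} ∩→ {A}; cost 0
[col 5] CUV: children C:{T}, UV:{A} ∪→ {A,T}; cost 1
[col 5] RW: children R:{C}, W:{C} ∩→ {C}; cost 0
[col 5] CRUVW: children CUV:{A,T}, RW:{C} ∪→ {A,C,T}; cost 1
[col 5] CRSUVW: children CRUVW:{A,C,T}, S:{T} ∩→ {T}; cost 0
[col 6] UV: children U:{T}, V:{C} ∪→ {C,T}; cost 1
[col 6] CUV: children C:{T}, UV:{C,T} ∩→ {T}; cost 0
[col 6] RW: children R:{T}, W:{A} ∪→ {A,T}; cost 1
[col 6] CRUVW: children CUV:{T}, RW:{A,T} ∩→ {T}; cost 0
[col 6] CRSUVW: children CRUVW:{T}, S:{T} ∩→ {T}; cost 0
[col 7] UV: children U:{T}, V:{C} ∪→ {C,T}; cost 1
[col 7] CUV: children C:{T}, UV:{C,T} ∩→ {T}; cost 0
[col 7] RW: children R:{G}, W:{T} ∪→ {G,T}; cost 1
[col 7] CRUVW: children CUV:{T}, RW:{G,T} ∩→ {T}; cost 0
[col 7] CRSUVW: children CRUVW:{T}, S:{G} ∪→ {G,T}; cost 1
per-site changes: [3, 4, 4, 3, 3, 2, 2, 3]; total = 24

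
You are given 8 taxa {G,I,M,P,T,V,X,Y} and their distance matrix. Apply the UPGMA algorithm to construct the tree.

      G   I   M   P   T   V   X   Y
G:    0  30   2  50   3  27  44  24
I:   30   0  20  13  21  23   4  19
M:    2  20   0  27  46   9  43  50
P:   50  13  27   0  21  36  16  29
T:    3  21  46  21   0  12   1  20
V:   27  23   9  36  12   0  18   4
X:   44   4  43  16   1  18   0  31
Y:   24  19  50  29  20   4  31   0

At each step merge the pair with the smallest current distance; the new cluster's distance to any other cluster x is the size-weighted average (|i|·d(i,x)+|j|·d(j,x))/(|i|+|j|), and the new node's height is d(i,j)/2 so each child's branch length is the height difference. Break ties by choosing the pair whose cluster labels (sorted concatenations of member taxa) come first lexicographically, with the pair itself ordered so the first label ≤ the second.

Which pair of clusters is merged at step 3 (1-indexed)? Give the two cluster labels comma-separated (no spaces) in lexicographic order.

V,Y

step 1: merge (T,X) at d=1; branch lengths T→1/2, X→1/2; new cluster TX
  updated: d(G,TX)=47/2, d(I,TX)=25/2, d(M,TX)=89/2, d(P,TX)=37/2, d(TX,V)=15, d(TX,Y)=51/2
step 2: merge (G,M) at d=2; branch lengths G→1, M→1; new cluster GM
  updated: d(GM,I)=25, d(GM,P)=77/2, d(GM,TX)=34, d(GM,V)=18, d(GM,Y)=37
step 3: merge (V,Y) at d=4; branch lengths V→2, Y→2; new cluster VY
  updated: d(GM,VY)=55/2, d(I,VY)=21, d(P,VY)=65/2, d(TX,VY)=81/4
step 4: merge (I,TX) at d=25/2; branch lengths I→25/4, TX→23/4; new cluster ITX
  updated: d(GM,ITX)=31, d(ITX,P)=50/3, d(ITX,VY)=41/2
step 5: merge (ITX,P) at d=50/3; branch lengths ITX→25/12, P→25/3; new cluster IPTX
  updated: d(GM,IPTX)=263/8, d(IPTX,VY)=47/2
step 6: merge (IPTX,VY) at d=47/2; branch lengths IPTX→41/12, VY→39/4; new cluster IPTVXY
  updated: d(GM,IPTVXY)=373/12
step 7: merge (GM,IPTVXY) at d=373/12; branch lengths GM→349/24, IPTVXY→91/24; new cluster GIMPTVXY
final tree: ((G:1,M:1):349/24,(((I:25/4,(T:1/2,X:1/2):23/4):25/12,P:25/3):41/12,(V:2,Y:2):39/4):91/24)
total length: 731/12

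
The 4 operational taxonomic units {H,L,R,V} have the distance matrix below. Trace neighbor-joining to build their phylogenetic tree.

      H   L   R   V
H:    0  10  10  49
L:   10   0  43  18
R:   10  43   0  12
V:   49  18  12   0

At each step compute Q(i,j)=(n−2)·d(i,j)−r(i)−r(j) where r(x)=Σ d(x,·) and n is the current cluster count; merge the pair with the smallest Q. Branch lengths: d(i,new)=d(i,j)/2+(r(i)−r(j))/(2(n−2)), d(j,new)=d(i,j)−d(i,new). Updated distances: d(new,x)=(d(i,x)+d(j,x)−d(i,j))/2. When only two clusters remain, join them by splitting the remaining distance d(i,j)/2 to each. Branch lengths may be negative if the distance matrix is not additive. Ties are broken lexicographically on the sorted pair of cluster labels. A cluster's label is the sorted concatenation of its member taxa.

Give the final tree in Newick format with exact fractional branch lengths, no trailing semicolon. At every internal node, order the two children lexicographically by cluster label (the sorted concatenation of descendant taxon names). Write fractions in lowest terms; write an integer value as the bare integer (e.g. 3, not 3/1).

iteration 1: select H,L (d=10, Q=-120); attach at lengths (9/2, 11/2); label the merged cluster HL
  updated: d(HL,R)=43/2, d(HL,V)=57/2
iteration 2: select HL,R (d=43/2, Q=-62); attach at lengths (19, 5/2); label the merged cluster HLR
  updated: d(HLR,V)=19/2
iteration 3: select HLR,V (d=19/2); attach at lengths (19/4, 19/4); label the merged cluster HLRV
final tree: (((H:9/2,L:11/2):19,R:5/2):19/4,V:19/4)
total length: 41

(((H:9/2,L:11/2):19,R:5/2):19/4,V:19/4)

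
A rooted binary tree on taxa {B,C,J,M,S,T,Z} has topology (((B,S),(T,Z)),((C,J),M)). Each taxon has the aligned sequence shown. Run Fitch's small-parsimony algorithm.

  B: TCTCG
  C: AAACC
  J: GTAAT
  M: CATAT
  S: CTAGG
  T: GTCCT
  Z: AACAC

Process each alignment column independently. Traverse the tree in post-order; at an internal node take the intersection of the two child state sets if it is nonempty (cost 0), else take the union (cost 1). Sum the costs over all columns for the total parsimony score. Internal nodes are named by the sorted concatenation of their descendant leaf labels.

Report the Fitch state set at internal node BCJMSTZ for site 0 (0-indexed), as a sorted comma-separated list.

BS@0: {T} ∪ {C} = {C,T} (union, +1)
TZ@0: {G} ∪ {A} = {A,G} (union, +1)
BSTZ@0: {C,T} ∪ {A,G} = {A,C,G,T} (union, +1)
CJ@0: {A} ∪ {G} = {A,G} (union, +1)
CJM@0: {A,G} ∪ {C} = {A,C,G} (union, +1)
BCJMSTZ@0: {A,C,G,T} ∩ {A,C,G} = {A,C,G} (intersection, +0)
BS@1: {C} ∪ {T} = {C,T} (union, +1)
TZ@1: {T} ∪ {A} = {A,T} (union, +1)
BSTZ@1: {C,T} ∩ {A,T} = {T} (intersection, +0)
CJ@1: {A} ∪ {T} = {A,T} (union, +1)
CJM@1: {A,T} ∩ {A} = {A} (intersection, +0)
BCJMSTZ@1: {T} ∪ {A} = {A,T} (union, +1)
BS@2: {T} ∪ {A} = {A,T} (union, +1)
TZ@2: {C} ∩ {C} = {C} (intersection, +0)
BSTZ@2: {A,T} ∪ {C} = {A,C,T} (union, +1)
CJ@2: {A} ∩ {A} = {A} (intersection, +0)
CJM@2: {A} ∪ {T} = {A,T} (union, +1)
BCJMSTZ@2: {A,C,T} ∩ {A,T} = {A,T} (intersection, +0)
BS@3: {C} ∪ {G} = {C,G} (union, +1)
TZ@3: {C} ∪ {A} = {A,C} (union, +1)
BSTZ@3: {C,G} ∩ {A,C} = {C} (intersection, +0)
CJ@3: {C} ∪ {A} = {A,C} (union, +1)
CJM@3: {A,C} ∩ {A} = {A} (intersection, +0)
BCJMSTZ@3: {C} ∪ {A} = {A,C} (union, +1)
BS@4: {G} ∩ {G} = {G} (intersection, +0)
TZ@4: {T} ∪ {C} = {C,T} (union, +1)
BSTZ@4: {G} ∪ {C,T} = {C,G,T} (union, +1)
CJ@4: {C} ∪ {T} = {C,T} (union, +1)
CJM@4: {C,T} ∩ {T} = {T} (intersection, +0)
BCJMSTZ@4: {C,G,T} ∩ {T} = {T} (intersection, +0)
per-site changes: [5, 4, 3, 4, 3]; total = 19

A,C,G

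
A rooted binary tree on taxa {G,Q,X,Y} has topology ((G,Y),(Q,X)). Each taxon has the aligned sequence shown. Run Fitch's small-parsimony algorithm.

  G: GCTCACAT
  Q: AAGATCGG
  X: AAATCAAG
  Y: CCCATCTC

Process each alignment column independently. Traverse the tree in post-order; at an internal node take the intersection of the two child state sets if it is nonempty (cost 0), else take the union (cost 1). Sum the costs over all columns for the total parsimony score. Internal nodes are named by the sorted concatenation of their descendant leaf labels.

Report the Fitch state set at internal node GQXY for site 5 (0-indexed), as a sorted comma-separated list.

C

GY@0: {G} ∪ {C} = {C,G} (union, +1)
QX@0: {A} ∩ {A} = {A} (intersection, +0)
GQXY@0: {C,G} ∪ {A} = {A,C,G} (union, +1)
GY@1: {C} ∩ {C} = {C} (intersection, +0)
QX@1: {A} ∩ {A} = {A} (intersection, +0)
GQXY@1: {C} ∪ {A} = {A,C} (union, +1)
GY@2: {T} ∪ {C} = {C,T} (union, +1)
QX@2: {G} ∪ {A} = {A,G} (union, +1)
GQXY@2: {C,T} ∪ {A,G} = {A,C,G,T} (union, +1)
GY@3: {C} ∪ {A} = {A,C} (union, +1)
QX@3: {A} ∪ {T} = {A,T} (union, +1)
GQXY@3: {A,C} ∩ {A,T} = {A} (intersection, +0)
GY@4: {A} ∪ {T} = {A,T} (union, +1)
QX@4: {T} ∪ {C} = {C,T} (union, +1)
GQXY@4: {A,T} ∩ {C,T} = {T} (intersection, +0)
GY@5: {C} ∩ {C} = {C} (intersection, +0)
QX@5: {C} ∪ {A} = {A,C} (union, +1)
GQXY@5: {C} ∩ {A,C} = {C} (intersection, +0)
GY@6: {A} ∪ {T} = {A,T} (union, +1)
QX@6: {G} ∪ {A} = {A,G} (union, +1)
GQXY@6: {A,T} ∩ {A,G} = {A} (intersection, +0)
GY@7: {T} ∪ {C} = {C,T} (union, +1)
QX@7: {G} ∩ {G} = {G} (intersection, +0)
GQXY@7: {C,T} ∪ {G} = {C,G,T} (union, +1)
per-site changes: [2, 1, 3, 2, 2, 1, 2, 2]; total = 15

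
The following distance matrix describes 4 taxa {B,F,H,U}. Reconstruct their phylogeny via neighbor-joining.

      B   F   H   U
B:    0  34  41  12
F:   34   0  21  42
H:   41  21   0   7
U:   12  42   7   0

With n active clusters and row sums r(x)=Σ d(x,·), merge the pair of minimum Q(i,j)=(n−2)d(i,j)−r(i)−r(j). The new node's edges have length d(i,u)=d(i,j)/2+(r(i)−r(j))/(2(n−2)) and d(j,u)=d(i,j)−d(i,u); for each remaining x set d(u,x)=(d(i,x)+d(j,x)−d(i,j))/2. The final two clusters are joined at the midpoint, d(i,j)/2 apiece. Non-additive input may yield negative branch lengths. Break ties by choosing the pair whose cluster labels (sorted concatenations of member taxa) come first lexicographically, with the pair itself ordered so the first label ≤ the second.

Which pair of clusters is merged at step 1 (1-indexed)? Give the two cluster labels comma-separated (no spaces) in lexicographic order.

B,U

1. join B+U (d=12, Q=-124) ⇒ BU; edges |B|=25/2, |U|=-1/2
  updated: d(BU,F)=32, d(BU,H)=18
2. join BU+F (d=32, Q=-71) ⇒ BFU; edges |BU|=29/2, |F|=35/2
  updated: d(BFU,H)=7/2
3. join BFU+H (d=7/2) ⇒ BFHU; edges |BFU|=7/4, |H|=7/4
final tree: (((B:25/2,U:-1/2):29/2,F:35/2):7/4,H:7/4)
total length: 95/2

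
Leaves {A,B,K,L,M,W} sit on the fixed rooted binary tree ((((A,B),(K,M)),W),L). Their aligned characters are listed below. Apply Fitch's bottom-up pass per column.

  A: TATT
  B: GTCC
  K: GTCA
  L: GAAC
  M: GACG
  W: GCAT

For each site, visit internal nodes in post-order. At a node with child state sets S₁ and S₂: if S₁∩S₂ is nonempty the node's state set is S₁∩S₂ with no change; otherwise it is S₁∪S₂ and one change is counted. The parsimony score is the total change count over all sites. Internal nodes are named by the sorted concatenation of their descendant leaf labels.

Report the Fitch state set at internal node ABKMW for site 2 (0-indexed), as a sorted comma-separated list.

A,C

[col 0] AB: children A:{T}, B:{G} ∪→ {G,T}; cost 1
[col 0] KM: children K:{G}, M:{G} ∩→ {G}; cost 0
[col 0] ABKM: children AB:{G,T}, KM:{G} ∩→ {G}; cost 0
[col 0] ABKMW: children ABKM:{G}, W:{G} ∩→ {G}; cost 0
[col 0] ABKLMW: children ABKMW:{G}, L:{G} ∩→ {G}; cost 0
[col 1] AB: children A:{A}, B:{T} ∪→ {A,T}; cost 1
[col 1] KM: children K:{T}, M:{A} ∪→ {A,T}; cost 1
[col 1] ABKM: children AB:{A,T}, KM:{A,T} ∩→ {A,T}; cost 0
[col 1] ABKMW: children ABKM:{A,T}, W:{C} ∪→ {A,C,T}; cost 1
[col 1] ABKLMW: children ABKMW:{A,C,T}, L:{A} ∩→ {A}; cost 0
[col 2] AB: children A:{T}, B:{C} ∪→ {C,T}; cost 1
[col 2] KM: children K:{C}, M:{C} ∩→ {C}; cost 0
[col 2] ABKM: children AB:{C,T}, KM:{C} ∩→ {C}; cost 0
[col 2] ABKMW: children ABKM:{C}, W:{A} ∪→ {A,C}; cost 1
[col 2] ABKLMW: children ABKMW:{A,C}, L:{A} ∩→ {A}; cost 0
[col 3] AB: children A:{T}, B:{C} ∪→ {C,T}; cost 1
[col 3] KM: children K:{A}, M:{G} ∪→ {A,G}; cost 1
[col 3] ABKM: children AB:{C,T}, KM:{A,G} ∪→ {A,C,G,T}; cost 1
[col 3] ABKMW: children ABKM:{A,C,G,T}, W:{T} ∩→ {T}; cost 0
[col 3] ABKLMW: children ABKMW:{T}, L:{C} ∪→ {C,T}; cost 1
per-site changes: [1, 3, 2, 4]; total = 10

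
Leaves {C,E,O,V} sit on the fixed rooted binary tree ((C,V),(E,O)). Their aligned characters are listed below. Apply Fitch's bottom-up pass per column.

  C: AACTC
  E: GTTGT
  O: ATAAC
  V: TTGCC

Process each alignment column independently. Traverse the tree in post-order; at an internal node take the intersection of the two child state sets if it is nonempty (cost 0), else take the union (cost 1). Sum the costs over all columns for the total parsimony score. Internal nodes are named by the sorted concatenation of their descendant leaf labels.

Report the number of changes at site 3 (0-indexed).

3

CV@0: {A} ∪ {T} = {A,T} (union, +1)
EO@0: {G} ∪ {A} = {A,G} (union, +1)
CEOV@0: {A,T} ∩ {A,G} = {A} (intersection, +0)
CV@1: {A} ∪ {T} = {A,T} (union, +1)
EO@1: {T} ∩ {T} = {T} (intersection, +0)
CEOV@1: {A,T} ∩ {T} = {T} (intersection, +0)
CV@2: {C} ∪ {G} = {C,G} (union, +1)
EO@2: {T} ∪ {A} = {A,T} (union, +1)
CEOV@2: {C,G} ∪ {A,T} = {A,C,G,T} (union, +1)
CV@3: {T} ∪ {C} = {C,T} (union, +1)
EO@3: {G} ∪ {A} = {A,G} (union, +1)
CEOV@3: {C,T} ∪ {A,G} = {A,C,G,T} (union, +1)
CV@4: {C} ∩ {C} = {C} (intersection, +0)
EO@4: {T} ∪ {C} = {C,T} (union, +1)
CEOV@4: {C} ∩ {C,T} = {C} (intersection, +0)
per-site changes: [2, 1, 3, 3, 1]; total = 10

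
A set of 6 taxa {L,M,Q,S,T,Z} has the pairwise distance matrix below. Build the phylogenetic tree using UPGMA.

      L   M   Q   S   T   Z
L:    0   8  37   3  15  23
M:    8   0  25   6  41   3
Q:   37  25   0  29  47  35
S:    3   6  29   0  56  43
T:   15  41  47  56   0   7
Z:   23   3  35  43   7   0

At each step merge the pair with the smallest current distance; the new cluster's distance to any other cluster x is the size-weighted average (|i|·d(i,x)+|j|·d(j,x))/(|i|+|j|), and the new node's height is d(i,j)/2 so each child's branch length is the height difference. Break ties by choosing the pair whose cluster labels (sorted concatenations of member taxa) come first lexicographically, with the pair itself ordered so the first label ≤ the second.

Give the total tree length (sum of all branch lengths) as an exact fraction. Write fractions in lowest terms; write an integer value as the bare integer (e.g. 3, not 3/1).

2499/40

1. join L+S (d=3) ⇒ LS; edges |L|=3/2, |S|=3/2
  updated: d(LS,M)=7, d(LS,Q)=33, d(LS,T)=71/2, d(LS,Z)=33
2. join M+Z (d=3) ⇒ MZ; edges |M|=3/2, |Z|=3/2
  updated: d(LS,MZ)=20, d(MZ,Q)=30, d(MZ,T)=24
3. join LS+MZ (d=20) ⇒ LMSZ; edges |LS|=17/2, |MZ|=17/2
  updated: d(LMSZ,Q)=63/2, d(LMSZ,T)=119/4
4. join LMSZ+T (d=119/4) ⇒ LMSTZ; edges |LMSZ|=39/8, |T|=119/8
  updated: d(LMSTZ,Q)=173/5
5. join LMSTZ+Q (d=173/5) ⇒ LMQSTZ; edges |LMSTZ|=97/40, |Q|=173/10
final tree: ((((L:3/2,S:3/2):17/2,(M:3/2,Z:3/2):17/2):39/8,T:119/8):97/40,Q:173/10)
total length: 2499/40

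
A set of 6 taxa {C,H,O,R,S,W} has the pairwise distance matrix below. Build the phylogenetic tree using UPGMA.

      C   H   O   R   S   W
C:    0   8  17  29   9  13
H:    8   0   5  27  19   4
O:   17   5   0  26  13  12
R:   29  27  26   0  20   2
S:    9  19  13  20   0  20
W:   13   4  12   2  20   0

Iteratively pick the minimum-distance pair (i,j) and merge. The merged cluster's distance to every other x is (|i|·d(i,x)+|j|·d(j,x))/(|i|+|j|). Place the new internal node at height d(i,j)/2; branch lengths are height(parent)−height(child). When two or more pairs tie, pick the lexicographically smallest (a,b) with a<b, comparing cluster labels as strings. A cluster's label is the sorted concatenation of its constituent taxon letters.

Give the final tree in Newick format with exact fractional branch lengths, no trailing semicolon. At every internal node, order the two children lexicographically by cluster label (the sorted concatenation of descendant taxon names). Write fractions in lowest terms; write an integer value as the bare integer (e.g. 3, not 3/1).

iteration 1: select R,W (d=2); attach at lengths (1, 1); label the merged cluster RW
  updated: d(C,RW)=21, d(H,RW)=31/2, d(O,RW)=19, d(RW,S)=20
iteration 2: select H,O (d=5); attach at lengths (5/2, 5/2); label the merged cluster HO
  updated: d(C,HO)=25/2, d(HO,RW)=69/4, d(HO,S)=16
iteration 3: select C,S (d=9); attach at lengths (9/2, 9/2); label the merged cluster CS
  updated: d(CS,HO)=57/4, d(CS,RW)=41/2
iteration 4: select CS,HO (d=57/4); attach at lengths (21/8, 37/8); label the merged cluster CHOS
  updated: d(CHOS,RW)=151/8
iteration 5: select CHOS,RW (d=151/8); attach at lengths (37/16, 135/16); label the merged cluster CHORSW
final tree: (((C:9/2,S:9/2):21/8,(H:5/2,O:5/2):37/8):37/16,(R:1,W:1):135/16)
total length: 34

(((C:9/2,S:9/2):21/8,(H:5/2,O:5/2):37/8):37/16,(R:1,W:1):135/16)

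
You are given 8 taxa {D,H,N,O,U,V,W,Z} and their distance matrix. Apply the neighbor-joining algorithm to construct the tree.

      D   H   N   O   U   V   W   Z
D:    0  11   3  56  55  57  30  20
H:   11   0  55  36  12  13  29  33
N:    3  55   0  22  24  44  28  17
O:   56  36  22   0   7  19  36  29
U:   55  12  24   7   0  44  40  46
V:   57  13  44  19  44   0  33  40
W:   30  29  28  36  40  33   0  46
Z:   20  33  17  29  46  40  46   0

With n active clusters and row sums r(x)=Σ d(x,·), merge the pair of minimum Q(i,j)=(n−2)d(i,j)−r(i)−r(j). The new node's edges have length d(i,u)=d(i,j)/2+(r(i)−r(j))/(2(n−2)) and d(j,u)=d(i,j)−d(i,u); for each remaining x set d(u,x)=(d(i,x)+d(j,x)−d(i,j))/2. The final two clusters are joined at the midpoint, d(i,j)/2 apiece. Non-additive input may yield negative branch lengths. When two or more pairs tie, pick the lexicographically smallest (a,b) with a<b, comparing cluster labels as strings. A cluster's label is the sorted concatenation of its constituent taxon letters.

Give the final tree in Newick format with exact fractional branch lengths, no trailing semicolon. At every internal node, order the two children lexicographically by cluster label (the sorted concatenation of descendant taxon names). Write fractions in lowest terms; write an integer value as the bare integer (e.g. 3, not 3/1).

(((((D:19/4,N:-7/4):149/20,Z:191/20):93/8,W:133/8):4,(H:61/24,V:251/24):93/16):191/32,(O:57/32,U:167/32):191/32)

1. join D+N (d=3, Q=-407) ⇒ DN; edges |D|=19/4, |N|=-7/4
  updated: d(DN,H)=63/2, d(DN,O)=75/2, d(DN,U)=38, d(DN,V)=49, d(DN,W)=55/2, d(DN,Z)=17
2. join DN+Z (d=17, Q=-653/2) ⇒ DNZ; edges |DN|=149/20, |Z|=191/20
  updated: d(DNZ,H)=95/4, d(DNZ,O)=99/4, d(DNZ,U)=67/2, d(DNZ,V)=36, d(DNZ,W)=113/4
3. join O+U (d=7, Q=-925/4) ⇒ OU; edges |O|=57/32, |U|=167/32
  updated: d(DNZ,OU)=205/8, d(H,OU)=41/2, d(OU,V)=28, d(OU,W)=69/2
4. join H+V (d=13, Q=-629/4) ⇒ HV; edges |H|=61/24, |V|=251/24
  updated: d(DNZ,HV)=187/8, d(HV,OU)=71/4, d(HV,W)=49/2
5. join DNZ+W (d=113/4, Q=-108) ⇒ DNWZ; edges |DNZ|=93/8, |W|=133/8
  updated: d(DNWZ,HV)=157/16, d(DNWZ,OU)=255/16
6. join DNWZ+HV (d=157/16, Q=-87/2) ⇒ DHNVWZ; edges |DNWZ|=4, |HV|=93/16
  updated: d(DHNVWZ,OU)=191/16
7. join DHNVWZ+OU (d=191/16) ⇒ DHNOUVWZ; edges |DHNVWZ|=191/32, |OU|=191/32
final tree: (((((D:19/4,N:-7/4):149/20,Z:191/20):93/8,W:133/8):4,(H:61/24,V:251/24):93/16):191/32,(O:57/32,U:167/32):191/32)
total length: 90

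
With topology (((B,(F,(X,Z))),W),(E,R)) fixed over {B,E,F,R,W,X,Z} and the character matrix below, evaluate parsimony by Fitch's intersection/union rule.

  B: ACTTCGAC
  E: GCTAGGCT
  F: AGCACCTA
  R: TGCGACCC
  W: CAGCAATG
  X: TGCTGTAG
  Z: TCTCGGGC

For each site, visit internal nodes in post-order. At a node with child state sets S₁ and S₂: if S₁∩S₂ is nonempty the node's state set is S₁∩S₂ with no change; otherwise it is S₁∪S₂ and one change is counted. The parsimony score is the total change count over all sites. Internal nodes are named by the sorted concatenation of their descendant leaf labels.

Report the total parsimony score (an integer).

XZ@0: {T} ∩ {T} = {T} (intersection, +0)
FXZ@0: {A} ∪ {T} = {A,T} (union, +1)
BFXZ@0: {A} ∩ {A,T} = {A} (intersection, +0)
BFWXZ@0: {A} ∪ {C} = {A,C} (union, +1)
ER@0: {G} ∪ {T} = {G,T} (union, +1)
BEFRWXZ@0: {A,C} ∪ {G,T} = {A,C,G,T} (union, +1)
XZ@1: {G} ∪ {C} = {C,G} (union, +1)
FXZ@1: {G} ∩ {C,G} = {G} (intersection, +0)
BFXZ@1: {C} ∪ {G} = {C,G} (union, +1)
BFWXZ@1: {C,G} ∪ {A} = {A,C,G} (union, +1)
ER@1: {C} ∪ {G} = {C,G} (union, +1)
BEFRWXZ@1: {A,C,G} ∩ {C,G} = {C,G} (intersection, +0)
XZ@2: {C} ∪ {T} = {C,T} (union, +1)
FXZ@2: {C} ∩ {C,T} = {C} (intersection, +0)
BFXZ@2: {T} ∪ {C} = {C,T} (union, +1)
BFWXZ@2: {C,T} ∪ {G} = {C,G,T} (union, +1)
ER@2: {T} ∪ {C} = {C,T} (union, +1)
BEFRWXZ@2: {C,G,T} ∩ {C,T} = {C,T} (intersection, +0)
XZ@3: {T} ∪ {C} = {C,T} (union, +1)
FXZ@3: {A} ∪ {C,T} = {A,C,T} (union, +1)
BFXZ@3: {T} ∩ {A,C,T} = {T} (intersection, +0)
BFWXZ@3: {T} ∪ {C} = {C,T} (union, +1)
ER@3: {A} ∪ {G} = {A,G} (union, +1)
BEFRWXZ@3: {C,T} ∪ {A,G} = {A,C,G,T} (union, +1)
XZ@4: {G} ∩ {G} = {G} (intersection, +0)
FXZ@4: {C} ∪ {G} = {C,G} (union, +1)
BFXZ@4: {C} ∩ {C,G} = {C} (intersection, +0)
BFWXZ@4: {C} ∪ {A} = {A,C} (union, +1)
ER@4: {G} ∪ {A} = {A,G} (union, +1)
BEFRWXZ@4: {A,C} ∩ {A,G} = {A} (intersection, +0)
XZ@5: {T} ∪ {G} = {G,T} (union, +1)
FXZ@5: {C} ∪ {G,T} = {C,G,T} (union, +1)
BFXZ@5: {G} ∩ {C,G,T} = {G} (intersection, +0)
BFWXZ@5: {G} ∪ {A} = {A,G} (union, +1)
ER@5: {G} ∪ {C} = {C,G} (union, +1)
BEFRWXZ@5: {A,G} ∩ {C,G} = {G} (intersection, +0)
XZ@6: {A} ∪ {G} = {A,G} (union, +1)
FXZ@6: {T} ∪ {A,G} = {A,G,T} (union, +1)
BFXZ@6: {A} ∩ {A,G,T} = {A} (intersection, +0)
BFWXZ@6: {A} ∪ {T} = {A,T} (union, +1)
ER@6: {C} ∩ {C} = {C} (intersection, +0)
BEFRWXZ@6: {A,T} ∪ {C} = {A,C,T} (union, +1)
XZ@7: {G} ∪ {C} = {C,G} (union, +1)
FXZ@7: {A} ∪ {C,G} = {A,C,G} (union, +1)
BFXZ@7: {C} ∩ {A,C,G} = {C} (intersection, +0)
BFWXZ@7: {C} ∪ {G} = {C,G} (union, +1)
ER@7: {T} ∪ {C} = {C,T} (union, +1)
BEFRWXZ@7: {C,G} ∩ {C,T} = {C} (intersection, +0)
per-site changes: [4, 4, 4, 5, 3, 4, 4, 4]; total = 32

32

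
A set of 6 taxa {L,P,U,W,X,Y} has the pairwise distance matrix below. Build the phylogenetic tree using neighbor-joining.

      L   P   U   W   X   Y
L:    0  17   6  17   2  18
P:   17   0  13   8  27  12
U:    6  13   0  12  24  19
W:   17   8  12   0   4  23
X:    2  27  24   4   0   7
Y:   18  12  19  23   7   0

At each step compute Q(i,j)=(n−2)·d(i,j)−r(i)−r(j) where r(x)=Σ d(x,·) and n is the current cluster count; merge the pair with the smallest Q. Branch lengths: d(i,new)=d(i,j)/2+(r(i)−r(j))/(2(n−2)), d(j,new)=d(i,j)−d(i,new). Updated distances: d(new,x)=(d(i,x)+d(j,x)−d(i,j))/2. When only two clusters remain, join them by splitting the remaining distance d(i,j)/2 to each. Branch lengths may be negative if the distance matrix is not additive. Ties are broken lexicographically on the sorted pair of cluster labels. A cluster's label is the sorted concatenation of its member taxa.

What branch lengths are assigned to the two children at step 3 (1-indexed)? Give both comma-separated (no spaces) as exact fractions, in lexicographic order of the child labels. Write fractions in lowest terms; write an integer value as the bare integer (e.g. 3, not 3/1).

71/16,101/16

step 1: merge (L,X) at d=2, Q=-116; branch lengths L→1/2, X→3/2; new cluster LX
  updated: d(LX,P)=21, d(LX,U)=14, d(LX,W)=19/2, d(LX,Y)=23/2
step 2: merge (LX,Y) at d=23/2, Q=-87; branch lengths LX→25/6, Y→22/3; new cluster LXY
  updated: d(LXY,P)=43/4, d(LXY,U)=43/4, d(LXY,W)=21/2
step 3: merge (LXY,U) at d=43/4, Q=-185/4; branch lengths LXY→71/16, U→101/16; new cluster LUXY
  updated: d(LUXY,P)=13/2, d(LUXY,W)=47/8
step 4: merge (LUXY,P) at d=13/2, Q=-163/8; branch lengths LUXY→35/16, P→69/16; new cluster LPUXY
  updated: d(LPUXY,W)=59/16
step 5: merge (LPUXY,W) at d=59/16; branch lengths LPUXY→59/32, W→59/32; new cluster LPUWXY
final tree: (((((L:1/2,X:3/2):25/6,Y:22/3):71/16,U:101/16):35/16,P:69/16):59/32,W:59/32)
total length: 551/16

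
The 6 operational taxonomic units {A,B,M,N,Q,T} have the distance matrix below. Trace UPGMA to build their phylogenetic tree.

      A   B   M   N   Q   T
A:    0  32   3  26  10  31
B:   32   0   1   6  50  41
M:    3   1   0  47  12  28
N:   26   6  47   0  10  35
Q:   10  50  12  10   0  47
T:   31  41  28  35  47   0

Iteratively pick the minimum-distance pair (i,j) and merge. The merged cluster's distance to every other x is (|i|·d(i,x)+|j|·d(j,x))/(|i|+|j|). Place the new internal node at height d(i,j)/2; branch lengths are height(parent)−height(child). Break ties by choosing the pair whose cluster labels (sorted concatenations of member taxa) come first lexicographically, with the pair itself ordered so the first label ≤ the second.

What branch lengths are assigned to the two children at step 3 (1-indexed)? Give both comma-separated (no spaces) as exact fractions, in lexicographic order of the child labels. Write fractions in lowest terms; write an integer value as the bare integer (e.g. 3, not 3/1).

1. join B+M (d=1) ⇒ BM; edges |B|=1/2, |M|=1/2
  updated: d(A,BM)=35/2, d(BM,N)=53/2, d(BM,Q)=31, d(BM,T)=69/2
2. join A+Q (d=10) ⇒ AQ; edges |A|=5, |Q|=5
  updated: d(AQ,BM)=97/4, d(AQ,N)=18, d(AQ,T)=39
3. join AQ+N (d=18) ⇒ ANQ; edges |AQ|=4, |N|=9
  updated: d(ANQ,BM)=25, d(ANQ,T)=113/3
4. join ANQ+BM (d=25) ⇒ ABMNQ; edges |ANQ|=7/2, |BM|=12
  updated: d(ABMNQ,T)=182/5
5. join ABMNQ+T (d=182/5) ⇒ ABMNQT; edges |ABMNQ|=57/10, |T|=91/5
final tree: ((((A:5,Q:5):4,N:9):7/2,(B:1/2,M:1/2):12):57/10,T:91/5)
total length: 317/5

4,9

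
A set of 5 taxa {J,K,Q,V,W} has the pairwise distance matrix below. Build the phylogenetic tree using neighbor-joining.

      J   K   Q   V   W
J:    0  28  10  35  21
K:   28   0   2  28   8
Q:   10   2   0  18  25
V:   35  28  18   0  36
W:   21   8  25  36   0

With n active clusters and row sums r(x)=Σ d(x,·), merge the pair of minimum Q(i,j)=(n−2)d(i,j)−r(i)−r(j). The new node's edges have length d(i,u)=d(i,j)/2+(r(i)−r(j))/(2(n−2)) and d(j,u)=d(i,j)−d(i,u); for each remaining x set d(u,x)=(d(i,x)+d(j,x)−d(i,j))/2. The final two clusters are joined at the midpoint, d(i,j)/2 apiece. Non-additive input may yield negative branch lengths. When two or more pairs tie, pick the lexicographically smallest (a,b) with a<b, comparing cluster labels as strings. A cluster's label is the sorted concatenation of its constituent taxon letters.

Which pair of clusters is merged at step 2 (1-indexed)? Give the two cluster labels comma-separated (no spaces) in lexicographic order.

J,Q

1. join K+W (d=8, Q=-132) ⇒ KW; edges |K|=0, |W|=8
  updated: d(J,KW)=41/2, d(KW,Q)=19/2, d(KW,V)=28
2. join J+Q (d=10, Q=-83) ⇒ JQ; edges |J|=12, |Q|=-2
  updated: d(JQ,KW)=10, d(JQ,V)=43/2
3. join JQ+KW (d=10, Q=-119/2) ⇒ JKQW; edges |JQ|=7/4, |KW|=33/4
  updated: d(JKQW,V)=79/4
4. join JKQW+V (d=79/4) ⇒ JKQVW; edges |JKQW|=79/8, |V|=79/8
final tree: (((J:12,Q:-2):7/4,(K:0,W:8):33/4):79/8,V:79/8)
total length: 191/4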